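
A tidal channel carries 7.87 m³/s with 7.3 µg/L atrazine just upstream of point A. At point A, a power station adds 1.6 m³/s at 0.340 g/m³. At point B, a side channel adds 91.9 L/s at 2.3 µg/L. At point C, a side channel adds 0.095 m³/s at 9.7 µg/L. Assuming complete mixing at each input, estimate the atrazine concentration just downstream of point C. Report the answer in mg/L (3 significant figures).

7.3 µg/L = 0.0073 mg/L.
After input A: C = (7.87·0.0073 + 1.6·0.34) / 9.47 = 0.06351 mg/L.
91.9 L/s = 0.0919 m³/s.
2.3 µg/L = 0.0023 mg/L.
After input B: C = (9.47·0.06351 + 0.0919·0.0023) / 9.562 = 0.06292 mg/L.
9.7 µg/L = 0.0097 mg/L.
After input C: C = (9.562·0.06292 + 0.095·0.0097) / 9.657 = 0.0624 mg/L.

0.0624 mg/L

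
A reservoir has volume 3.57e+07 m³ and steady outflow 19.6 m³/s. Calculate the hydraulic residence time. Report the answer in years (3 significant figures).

0.0577 yr

Q = 19.6 m³/s × 3.156e+07 s/yr = 6.185e+08 m³/yr.
Hydraulic residence time τ = V/Q = 3.57e+07/6.185e+08 = 0.05772 yr.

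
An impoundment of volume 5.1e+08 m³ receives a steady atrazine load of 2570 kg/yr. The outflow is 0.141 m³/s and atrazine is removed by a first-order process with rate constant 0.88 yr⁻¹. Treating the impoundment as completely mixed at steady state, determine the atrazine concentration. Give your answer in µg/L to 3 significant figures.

Outflow Q = 0.141 m³/s × 3.156e+07 s/yr = 4.45e+06 m³/yr.
Steady-state CSTR mass balance: W = Q·C + k·V·C, so C = W/(Q + kV).
Q + kV = 4.45e+06 + 0.88·5.1e+08 = 4.532e+08 m³/yr.
C = 2570/4.532e+08 = 5.67e-06 kg/m³ = 0.00567 mg/L = 5.67 µg/L.

5.67 µg/L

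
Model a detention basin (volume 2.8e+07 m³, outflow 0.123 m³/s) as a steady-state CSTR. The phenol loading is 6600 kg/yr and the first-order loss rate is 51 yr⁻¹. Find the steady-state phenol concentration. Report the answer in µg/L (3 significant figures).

4.61 µg/L

Outflow Q = 0.123 m³/s × 3.156e+07 s/yr = 3.882e+06 m³/yr.
Steady-state CSTR mass balance: W = Q·C + k·V·C, so C = W/(Q + kV).
Q + kV = 3.882e+06 + 51·2.8e+07 = 1.432e+09 m³/yr.
C = 6600/1.432e+09 = 4.609e-06 kg/m³ = 0.004609 mg/L = 4.609 µg/L.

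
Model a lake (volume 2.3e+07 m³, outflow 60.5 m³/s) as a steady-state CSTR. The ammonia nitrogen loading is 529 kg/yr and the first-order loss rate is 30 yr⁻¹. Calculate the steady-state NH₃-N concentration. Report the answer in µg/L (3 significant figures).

Outflow Q = 60.5 m³/s × 3.156e+07 s/yr = 1.909e+09 m³/yr.
Steady-state CSTR mass balance: W = Q·C + k·V·C, so C = W/(Q + kV).
Q + kV = 1.909e+09 + 30·2.3e+07 = 2.599e+09 m³/yr.
C = 529/2.599e+09 = 2.035e-07 kg/m³ = 0.0002035 mg/L = 0.2035 µg/L.

0.204 µg/L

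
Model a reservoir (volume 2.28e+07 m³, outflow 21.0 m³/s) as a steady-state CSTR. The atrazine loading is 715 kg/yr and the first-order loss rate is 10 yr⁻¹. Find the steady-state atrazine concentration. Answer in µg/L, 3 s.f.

Outflow Q = 21.0 m³/s × 3.156e+07 s/yr = 6.627e+08 m³/yr.
Steady-state CSTR mass balance: W = Q·C + k·V·C, so C = W/(Q + kV).
Q + kV = 6.627e+08 + 10·2.28e+07 = 8.907e+08 m³/yr.
C = 715/8.907e+08 = 8.027e-07 kg/m³ = 0.0008027 mg/L = 0.8027 µg/L.

0.803 µg/L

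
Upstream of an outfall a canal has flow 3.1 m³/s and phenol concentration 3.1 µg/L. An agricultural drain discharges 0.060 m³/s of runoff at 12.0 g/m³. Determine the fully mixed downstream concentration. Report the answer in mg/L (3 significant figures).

3.1 µg/L = 0.0031 mg/L.
Conservation of mass across the mixing zone: C = (0.06·12 + 3.1·0.0031) / (0.06 + 3.1) = 0.7296/3.16 = 0.2309 mg/L.

0.231 mg/L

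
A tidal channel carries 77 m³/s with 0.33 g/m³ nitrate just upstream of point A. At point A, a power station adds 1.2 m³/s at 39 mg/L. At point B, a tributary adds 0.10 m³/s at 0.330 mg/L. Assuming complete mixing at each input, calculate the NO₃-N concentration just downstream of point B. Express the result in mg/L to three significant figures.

After input A: C = (77·0.33 + 1.2·39) / 78.2 = 0.9234 mg/L.
After input B: C = (78.2·0.9234 + 0.1·0.33) / 78.3 = 0.9226 mg/L.

0.923 mg/L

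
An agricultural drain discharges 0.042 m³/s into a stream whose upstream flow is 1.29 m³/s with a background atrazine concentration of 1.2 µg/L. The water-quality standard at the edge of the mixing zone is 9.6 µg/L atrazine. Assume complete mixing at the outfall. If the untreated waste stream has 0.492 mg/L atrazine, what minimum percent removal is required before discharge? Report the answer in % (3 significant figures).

45.6 %

1.2 µg/L = 0.0012 mg/L.
9.6 µg/L = 0.0096 mg/L.
Mass balance: 0.0096·1.332 = 0.042·Cₑ + 1.29·0.0012.
Cₑ = (0.01279 − 0.001548) / 0.042 = 0.2676 mg/L.
Required removal = 1 − 0.2676/0.492 = 45.61 %.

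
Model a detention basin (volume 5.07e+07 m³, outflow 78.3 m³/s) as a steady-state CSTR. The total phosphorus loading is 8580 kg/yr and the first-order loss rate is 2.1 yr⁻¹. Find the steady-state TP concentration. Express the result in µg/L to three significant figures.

Outflow Q = 78.3 m³/s × 3.156e+07 s/yr = 2.471e+09 m³/yr.
Steady-state CSTR mass balance: W = Q·C + k·V·C, so C = W/(Q + kV).
Q + kV = 2.471e+09 + 2.1·5.07e+07 = 2.577e+09 m³/yr.
C = 8580/2.577e+09 = 3.329e-06 kg/m³ = 0.003329 mg/L = 3.329 µg/L.

3.33 µg/L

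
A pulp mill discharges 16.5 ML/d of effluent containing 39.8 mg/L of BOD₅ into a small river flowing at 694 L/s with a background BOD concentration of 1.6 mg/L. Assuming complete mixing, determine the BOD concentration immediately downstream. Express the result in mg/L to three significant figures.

16.5 ML/d = 0.191 m³/s.
694 L/s = 0.694 m³/s.
By mass balance at complete mixing, C = (0.191·39.8 + 0.694·1.6) / (0.191 + 0.694) = 8.711/0.885 = 9.843 mg/L.

9.84 mg/L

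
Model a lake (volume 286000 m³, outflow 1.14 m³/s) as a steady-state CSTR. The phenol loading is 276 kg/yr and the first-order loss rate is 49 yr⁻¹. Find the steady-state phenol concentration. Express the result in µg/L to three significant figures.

5.52 µg/L

Outflow Q = 1.14 m³/s × 3.156e+07 s/yr = 3.598e+07 m³/yr.
Steady-state CSTR mass balance: W = Q·C + k·V·C, so C = W/(Q + kV).
Q + kV = 3.598e+07 + 49·286000 = 4.999e+07 m³/yr.
C = 276/4.999e+07 = 5.521e-06 kg/m³ = 0.005521 mg/L = 5.521 µg/L.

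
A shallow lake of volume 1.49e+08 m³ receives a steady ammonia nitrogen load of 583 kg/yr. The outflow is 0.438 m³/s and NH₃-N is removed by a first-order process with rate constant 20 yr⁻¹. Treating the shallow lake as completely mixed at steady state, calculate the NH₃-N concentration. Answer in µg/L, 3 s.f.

0.195 µg/L

Outflow Q = 0.438 m³/s × 3.156e+07 s/yr = 1.382e+07 m³/yr.
Steady-state CSTR mass balance: W = Q·C + k·V·C, so C = W/(Q + kV).
Q + kV = 1.382e+07 + 20·1.49e+08 = 2.994e+09 m³/yr.
C = 583/2.994e+09 = 1.947e-07 kg/m³ = 0.0001947 mg/L = 0.1947 µg/L.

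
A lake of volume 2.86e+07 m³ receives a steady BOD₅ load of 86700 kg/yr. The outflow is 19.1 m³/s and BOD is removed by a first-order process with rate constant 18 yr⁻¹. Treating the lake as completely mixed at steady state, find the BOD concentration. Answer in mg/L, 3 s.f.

0.0776 mg/L

Outflow Q = 19.1 m³/s × 3.156e+07 s/yr = 6.028e+08 m³/yr.
Steady-state CSTR mass balance: W = Q·C + k·V·C, so C = W/(Q + kV).
Q + kV = 6.028e+08 + 18·2.86e+07 = 1.118e+09 m³/yr.
C = 86700/1.118e+09 = 7.758e-05 kg/m³ = 0.07758 mg/L.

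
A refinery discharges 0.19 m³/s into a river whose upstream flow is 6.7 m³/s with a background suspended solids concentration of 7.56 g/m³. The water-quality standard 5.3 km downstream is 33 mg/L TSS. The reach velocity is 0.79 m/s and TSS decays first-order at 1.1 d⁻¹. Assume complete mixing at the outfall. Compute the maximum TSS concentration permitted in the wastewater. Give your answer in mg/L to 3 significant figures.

1040 mg/L

Travel time to the compliance point: t = 5300/0.79 = 6709 s = 0.07765 d; decay factor exp(−1.1·0.07765) = 0.9181.
So the concentration just after mixing may be at most 33/0.9181 = 35.94 mg/L.
Mass balance: 35.94·6.89 = 0.19·Cₑ + 6.7·7.56.
Cₑ = (247.6 − 50.65) / 0.19 = 1037 mg/L.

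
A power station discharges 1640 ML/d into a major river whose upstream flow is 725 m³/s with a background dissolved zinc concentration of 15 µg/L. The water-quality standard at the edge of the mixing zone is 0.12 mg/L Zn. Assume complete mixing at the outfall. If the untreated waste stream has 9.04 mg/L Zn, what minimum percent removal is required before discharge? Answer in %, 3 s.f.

54.3 %

1640 ML/d = 18.98 m³/s.
15 µg/L = 0.015 mg/L.
Mass balance: 0.12·744 = 18.98·Cₑ + 725·0.015.
Cₑ = (89.28 − 10.88) / 18.98 = 4.13 mg/L.
Required removal = 1 − 4.13/9.04 = 54.31 %.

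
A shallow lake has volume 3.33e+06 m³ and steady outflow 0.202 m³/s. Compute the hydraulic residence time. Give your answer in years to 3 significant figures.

0.522 yr

Q = 0.202 m³/s × 3.156e+07 s/yr = 6.375e+06 m³/yr.
Hydraulic residence time τ = V/Q = 3.33e+06/6.375e+06 = 0.5224 yr.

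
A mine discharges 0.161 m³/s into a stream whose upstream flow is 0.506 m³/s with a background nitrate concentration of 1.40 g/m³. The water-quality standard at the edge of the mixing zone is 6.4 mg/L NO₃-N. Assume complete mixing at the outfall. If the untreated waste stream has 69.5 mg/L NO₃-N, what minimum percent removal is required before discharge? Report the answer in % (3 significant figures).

Mass balance: 6.4·0.667 = 0.161·Cₑ + 0.506·1.4.
Cₑ = (4.269 − 0.7084) / 0.161 = 22.11 mg/L.
Required removal = 1 − 22.11/69.5 = 68.18 %.

68.2 %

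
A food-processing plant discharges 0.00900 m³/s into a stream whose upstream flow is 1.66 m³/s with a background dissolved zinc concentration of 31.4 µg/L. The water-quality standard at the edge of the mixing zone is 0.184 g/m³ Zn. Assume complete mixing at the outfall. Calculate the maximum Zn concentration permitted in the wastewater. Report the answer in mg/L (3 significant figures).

28.3 mg/L

31.4 µg/L = 0.0314 mg/L.
Mass balance: 0.184·1.669 = 0.009·Cₑ + 1.66·0.0314.
Cₑ = (0.3071 − 0.05212) / 0.009 = 28.33 mg/L.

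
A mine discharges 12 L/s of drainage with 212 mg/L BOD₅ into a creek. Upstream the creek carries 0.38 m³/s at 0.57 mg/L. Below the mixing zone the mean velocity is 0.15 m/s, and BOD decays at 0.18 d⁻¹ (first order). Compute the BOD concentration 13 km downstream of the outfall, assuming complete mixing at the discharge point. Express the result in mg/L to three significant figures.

5.88 mg/L

12 L/s = 0.012 m³/s.
After complete mixing, C₀ = (0.012·212 + 0.38·0.57) / 0.392 = 7.042 mg/L.
Travel time t = 1.3e+04 m / 0.15 m/s = 8.667e+04 s = 1.003 d.
C = 7.042·exp(−0.18·1.003) = 7.042·0.8348 = 5.879 mg/L.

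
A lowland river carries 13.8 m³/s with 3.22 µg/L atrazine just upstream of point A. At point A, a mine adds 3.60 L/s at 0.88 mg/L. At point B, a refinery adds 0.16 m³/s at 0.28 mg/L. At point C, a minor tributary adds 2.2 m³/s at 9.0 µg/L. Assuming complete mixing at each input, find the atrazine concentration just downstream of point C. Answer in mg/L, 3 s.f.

0.00694 mg/L

3.22 µg/L = 0.00322 mg/L.
3.60 L/s = 0.0036 m³/s.
After input A: C = (13.8·0.00322 + 0.0036·0.88) / 13.8 = 0.003449 mg/L.
After input B: C = (13.8·0.003449 + 0.16·0.28) / 13.96 = 0.006617 mg/L.
9.0 µg/L = 0.009 mg/L.
After input C: C = (13.96·0.006617 + 2.2·0.009) / 16.16 = 0.006942 mg/L.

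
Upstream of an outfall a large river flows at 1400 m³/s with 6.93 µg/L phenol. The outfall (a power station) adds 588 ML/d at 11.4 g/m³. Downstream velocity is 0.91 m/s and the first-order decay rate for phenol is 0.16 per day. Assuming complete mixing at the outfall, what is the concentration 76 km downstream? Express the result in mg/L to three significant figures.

0.0532 mg/L

588 ML/d = 6.806 m³/s.
6.93 µg/L = 0.00693 mg/L.
After complete mixing, C₀ = (6.806·11.4 + 1400·0.00693) / 1407 = 0.06205 mg/L.
Travel time t = 7.6e+04 m / 0.91 m/s = 8.352e+04 s = 0.9666 d.
C = 0.06205·exp(−0.16·0.9666) = 0.06205·0.8567 = 0.05315 mg/L.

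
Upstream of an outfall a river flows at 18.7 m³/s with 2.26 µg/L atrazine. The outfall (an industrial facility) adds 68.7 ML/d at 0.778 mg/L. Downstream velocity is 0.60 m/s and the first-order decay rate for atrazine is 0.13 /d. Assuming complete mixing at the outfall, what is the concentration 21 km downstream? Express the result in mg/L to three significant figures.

0.0322 mg/L

68.7 ML/d = 0.7951 m³/s.
2.26 µg/L = 0.00226 mg/L.
After complete mixing, C₀ = (0.7951·0.778 + 18.7·0.00226) / 19.5 = 0.0339 mg/L.
Travel time t = 2.1e+04 m / 0.60 m/s = 3.5e+04 s = 0.4051 d.
C = 0.0339·exp(−0.13·0.4051) = 0.0339·0.9487 = 0.03216 mg/L.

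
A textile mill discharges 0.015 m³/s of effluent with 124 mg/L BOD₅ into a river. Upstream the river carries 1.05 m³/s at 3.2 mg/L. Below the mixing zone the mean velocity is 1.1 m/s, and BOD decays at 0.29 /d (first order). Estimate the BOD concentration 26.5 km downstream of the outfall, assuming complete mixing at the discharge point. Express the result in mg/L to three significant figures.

After complete mixing, C₀ = (0.015·124 + 1.05·3.2) / 1.065 = 4.901 mg/L.
Travel time t = 2.65e+04 m / 1.1 m/s = 2.409e+04 s = 0.2788 d.
C = 4.901·exp(−0.29·0.2788) = 4.901·0.9223 = 4.521 mg/L.

4.52 mg/L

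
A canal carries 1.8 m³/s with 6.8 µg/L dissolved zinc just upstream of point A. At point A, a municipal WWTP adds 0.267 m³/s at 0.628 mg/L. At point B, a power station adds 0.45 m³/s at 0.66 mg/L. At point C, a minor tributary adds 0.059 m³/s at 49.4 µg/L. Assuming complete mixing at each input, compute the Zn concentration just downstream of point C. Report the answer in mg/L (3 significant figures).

6.8 µg/L = 0.0068 mg/L.
After input A: C = (1.8·0.0068 + 0.267·0.628) / 2.067 = 0.08704 mg/L.
After input B: C = (2.067·0.08704 + 0.45·0.66) / 2.517 = 0.1895 mg/L.
49.4 µg/L = 0.0494 mg/L.
After input C: C = (2.517·0.1895 + 0.059·0.0494) / 2.576 = 0.1863 mg/L.

0.186 mg/L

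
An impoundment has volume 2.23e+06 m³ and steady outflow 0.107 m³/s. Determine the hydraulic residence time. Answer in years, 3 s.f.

Q = 0.107 m³/s × 3.156e+07 s/yr = 3.377e+06 m³/yr.
Hydraulic residence time τ = V/Q = 2.23e+06/3.377e+06 = 0.6604 yr.

0.660 yr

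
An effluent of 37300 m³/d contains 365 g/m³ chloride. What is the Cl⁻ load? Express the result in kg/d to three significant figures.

37300 m³/d = 0.4317 m³/s.
Mass flux = Q·C = 0.4317 m³/s × 365 g/m³ = 157.6 g/s.
= 157.6 g/s × 86.4 = 1.361e+04 kg/d.

13600 kg/d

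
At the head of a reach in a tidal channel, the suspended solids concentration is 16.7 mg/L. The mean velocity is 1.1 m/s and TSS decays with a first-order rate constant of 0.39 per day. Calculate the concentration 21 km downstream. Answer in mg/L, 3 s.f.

15.3 mg/L

Travel time t = 21 km / 1.1 m/s = 2.1e+04/1.1 = 1.909e+04 s = 0.221 d.
First-order decay: C = 16.7·exp(−0.39·0.221) = 16.7·0.9174 = 15.32 mg/L.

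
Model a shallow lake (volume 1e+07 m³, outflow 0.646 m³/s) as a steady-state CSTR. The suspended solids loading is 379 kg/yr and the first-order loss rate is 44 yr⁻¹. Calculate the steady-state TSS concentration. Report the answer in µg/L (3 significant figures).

Outflow Q = 0.646 m³/s × 3.156e+07 s/yr = 2.039e+07 m³/yr.
Steady-state CSTR mass balance: W = Q·C + k·V·C, so C = W/(Q + kV).
Q + kV = 2.039e+07 + 44·1e+07 = 4.604e+08 m³/yr.
C = 379/4.604e+08 = 8.232e-07 kg/m³ = 0.0008232 mg/L = 0.8232 µg/L.

0.823 µg/L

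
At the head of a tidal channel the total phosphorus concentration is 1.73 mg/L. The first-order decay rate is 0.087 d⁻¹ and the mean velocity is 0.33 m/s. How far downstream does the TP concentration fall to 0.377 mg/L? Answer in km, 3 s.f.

From C = C₀·e^(−kt), t = ln(C₀/C)/k = ln(1.73/0.377)/0.087 = 1.524/0.087 = 17.51 d.
Distance = v·t = 0.33 m/s × 1.513e+06 s = 4.993e+05 m = 499.3 km.

499 km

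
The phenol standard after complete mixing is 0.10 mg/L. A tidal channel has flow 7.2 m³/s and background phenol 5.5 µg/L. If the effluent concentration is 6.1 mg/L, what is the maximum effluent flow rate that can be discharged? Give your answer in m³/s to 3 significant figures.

5.5 µg/L = 0.0055 mg/L.
Mass balance at complete mixing: C_std·(Q_w + Q_r) = Q_w·C_e + Q_r·C_b.
Rearranging, Q_w = Q_r·(C_std − C_b)/(C_e − C_std) = 7.2·(0.1 − 0.0055) / (6.1 − 0.1) = 0.1134 m³/s.

0.113 m³/s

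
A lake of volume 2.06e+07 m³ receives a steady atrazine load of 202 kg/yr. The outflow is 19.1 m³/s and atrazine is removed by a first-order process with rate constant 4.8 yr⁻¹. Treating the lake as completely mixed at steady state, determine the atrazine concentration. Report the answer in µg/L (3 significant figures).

0.288 µg/L

Outflow Q = 19.1 m³/s × 3.156e+07 s/yr = 6.028e+08 m³/yr.
Steady-state CSTR mass balance: W = Q·C + k·V·C, so C = W/(Q + kV).
Q + kV = 6.028e+08 + 4.8·2.06e+07 = 7.016e+08 m³/yr.
C = 202/7.016e+08 = 2.879e-07 kg/m³ = 0.0002879 mg/L = 0.2879 µg/L.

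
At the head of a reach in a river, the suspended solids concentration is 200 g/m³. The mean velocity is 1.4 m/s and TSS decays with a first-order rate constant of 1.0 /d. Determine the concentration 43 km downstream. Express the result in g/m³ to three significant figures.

140 g/m³

Travel time t = 43 km / 1.4 m/s = 4.3e+04/1.4 = 3.071e+04 s = 0.3555 d.
First-order decay: C = 200·exp(−1.0·0.3555) = 200·0.7008 = 140.2 g/m³.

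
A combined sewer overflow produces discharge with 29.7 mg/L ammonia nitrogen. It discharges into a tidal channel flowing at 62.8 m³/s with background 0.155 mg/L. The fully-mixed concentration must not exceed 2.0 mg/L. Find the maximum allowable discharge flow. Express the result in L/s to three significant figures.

4180 L/s

Mass balance at complete mixing: C_std·(Q_w + Q_r) = Q_w·C_e + Q_r·C_b.
Rearranging, Q_w = Q_r·(C_std − C_b)/(C_e − C_std) = 62.8·(2 − 0.155) / (29.7 − 2) = 4.183 m³/s.
= 4183 L/s.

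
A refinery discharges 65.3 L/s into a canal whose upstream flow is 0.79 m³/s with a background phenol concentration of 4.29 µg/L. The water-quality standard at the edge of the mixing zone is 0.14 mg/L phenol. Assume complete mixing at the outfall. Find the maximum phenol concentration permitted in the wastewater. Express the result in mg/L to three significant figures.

65.3 L/s = 0.0653 m³/s.
4.29 µg/L = 0.00429 mg/L.
Mass balance: 0.14·0.8553 = 0.0653·Cₑ + 0.79·0.00429.
Cₑ = (0.1197 − 0.003389) / 0.0653 = 1.782 mg/L.

1.78 mg/L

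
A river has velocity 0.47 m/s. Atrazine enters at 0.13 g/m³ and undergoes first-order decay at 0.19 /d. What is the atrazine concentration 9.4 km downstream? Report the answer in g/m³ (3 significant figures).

Travel time t = 9.4 km / 0.47 m/s = 9400/0.47 = 2e+04 s = 0.2315 d.
First-order decay: C = 0.13·exp(−0.19·0.2315) = 0.13·0.957 = 0.1244 g/m³.

0.124 g/m³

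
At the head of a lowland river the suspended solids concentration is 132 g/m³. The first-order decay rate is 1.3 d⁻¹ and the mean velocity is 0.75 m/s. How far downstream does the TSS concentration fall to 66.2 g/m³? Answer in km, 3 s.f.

34.4 km

From C = C₀·e^(−kt), t = ln(C₀/C)/k = ln(132/66.2)/1.3 = 0.6901/1.3 = 0.5309 d.
Distance = v·t = 0.75 m/s × 4.587e+04 s = 3.44e+04 m = 34.4 km.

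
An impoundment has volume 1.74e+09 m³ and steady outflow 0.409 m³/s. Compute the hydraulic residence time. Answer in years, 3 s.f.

135 yr

Q = 0.409 m³/s × 3.156e+07 s/yr = 1.291e+07 m³/yr.
Hydraulic residence time τ = V/Q = 1.74e+09/1.291e+07 = 134.8 yr.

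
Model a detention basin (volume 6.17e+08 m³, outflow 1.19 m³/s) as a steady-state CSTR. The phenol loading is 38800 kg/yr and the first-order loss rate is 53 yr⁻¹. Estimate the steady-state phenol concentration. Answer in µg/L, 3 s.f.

Outflow Q = 1.19 m³/s × 3.156e+07 s/yr = 3.755e+07 m³/yr.
Steady-state CSTR mass balance: W = Q·C + k·V·C, so C = W/(Q + kV).
Q + kV = 3.755e+07 + 53·6.17e+08 = 3.274e+10 m³/yr.
C = 38800/3.274e+10 = 1.185e-06 kg/m³ = 0.001185 mg/L = 1.185 µg/L.

1.19 µg/L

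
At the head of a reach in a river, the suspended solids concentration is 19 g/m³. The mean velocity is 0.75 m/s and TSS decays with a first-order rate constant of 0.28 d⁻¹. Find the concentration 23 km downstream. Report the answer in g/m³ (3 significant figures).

Travel time t = 23 km / 0.75 m/s = 2.3e+04/0.75 = 3.067e+04 s = 0.3549 d.
First-order decay: C = 19·exp(−0.28·0.3549) = 19·0.9054 = 17.2 g/m³.

17.2 g/m³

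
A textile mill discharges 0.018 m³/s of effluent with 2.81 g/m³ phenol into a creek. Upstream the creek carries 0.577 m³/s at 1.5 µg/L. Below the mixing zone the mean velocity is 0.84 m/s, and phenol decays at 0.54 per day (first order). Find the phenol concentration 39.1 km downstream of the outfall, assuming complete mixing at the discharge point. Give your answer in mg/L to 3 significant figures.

0.0646 mg/L

1.5 µg/L = 0.0015 mg/L.
After complete mixing, C₀ = (0.018·2.81 + 0.577·0.0015) / 0.595 = 0.08646 mg/L.
Travel time t = 3.91e+04 m / 0.84 m/s = 4.655e+04 s = 0.5387 d.
C = 0.08646·exp(−0.54·0.5387) = 0.08646·0.7476 = 0.06464 mg/L.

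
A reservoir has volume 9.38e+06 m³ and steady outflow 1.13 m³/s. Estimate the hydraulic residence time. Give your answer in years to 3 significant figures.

Q = 1.13 m³/s × 3.156e+07 s/yr = 3.566e+07 m³/yr.
Hydraulic residence time τ = V/Q = 9.38e+06/3.566e+07 = 0.263 yr.

0.263 yr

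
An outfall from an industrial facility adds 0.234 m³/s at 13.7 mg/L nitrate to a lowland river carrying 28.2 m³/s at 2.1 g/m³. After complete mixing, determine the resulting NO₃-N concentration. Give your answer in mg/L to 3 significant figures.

By mass balance at complete mixing, C = (0.234·13.7 + 28.2·2.1) / (0.234 + 28.2) = 62.43/28.43 = 2.195 mg/L.

2.20 mg/L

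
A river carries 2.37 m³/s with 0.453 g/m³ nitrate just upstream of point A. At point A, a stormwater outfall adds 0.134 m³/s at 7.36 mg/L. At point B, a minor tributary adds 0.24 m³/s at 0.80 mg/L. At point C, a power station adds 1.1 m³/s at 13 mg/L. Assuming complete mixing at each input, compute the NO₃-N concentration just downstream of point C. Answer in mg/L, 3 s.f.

4.31 mg/L

After input A: C = (2.37·0.453 + 0.134·7.36) / 2.504 = 0.8226 mg/L.
After input B: C = (2.504·0.8226 + 0.24·0.8) / 2.744 = 0.8206 mg/L.
After input C: C = (2.744·0.8206 + 1.1·13) / 3.844 = 4.306 mg/L.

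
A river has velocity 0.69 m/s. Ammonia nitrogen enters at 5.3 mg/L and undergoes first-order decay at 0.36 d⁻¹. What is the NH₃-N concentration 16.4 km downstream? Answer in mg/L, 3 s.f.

Travel time t = 16.4 km / 0.69 m/s = 1.64e+04/0.69 = 2.377e+04 s = 0.2751 d.
First-order decay: C = 5.3·exp(−0.36·0.2751) = 5.3·0.9057 = 4.8 mg/L.

4.80 mg/L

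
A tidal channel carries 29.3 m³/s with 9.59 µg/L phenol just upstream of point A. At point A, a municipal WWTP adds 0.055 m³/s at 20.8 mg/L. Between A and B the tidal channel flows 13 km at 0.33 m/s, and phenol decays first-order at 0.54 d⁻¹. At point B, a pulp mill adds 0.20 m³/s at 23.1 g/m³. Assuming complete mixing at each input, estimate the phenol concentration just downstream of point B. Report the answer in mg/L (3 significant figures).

0.194 mg/L

9.59 µg/L = 0.00959 mg/L.
After input A: C = (29.3·0.00959 + 0.055·20.8) / 29.36 = 0.04854 mg/L.
Over the 13 km reach to input B (t = 3.939e+04 s = 0.4559 d), decay gives C = 0.04854·exp(−0.54·0.4559) = 0.03795 mg/L.
After input B: C = (29.36·0.03795 + 0.2·23.1) / 29.55 = 0.194 mg/L.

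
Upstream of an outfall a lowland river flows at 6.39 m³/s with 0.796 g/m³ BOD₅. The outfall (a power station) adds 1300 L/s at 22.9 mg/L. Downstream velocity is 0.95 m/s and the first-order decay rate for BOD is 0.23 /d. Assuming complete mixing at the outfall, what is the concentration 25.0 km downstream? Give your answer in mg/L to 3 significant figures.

4.23 mg/L

1300 L/s = 1.3 m³/s.
After complete mixing, C₀ = (1.3·22.9 + 6.39·0.796) / 7.69 = 4.533 mg/L.
Travel time t = 2.5e+04 m / 0.95 m/s = 2.632e+04 s = 0.3046 d.
C = 4.533·exp(−0.23·0.3046) = 4.533·0.9323 = 4.226 mg/L.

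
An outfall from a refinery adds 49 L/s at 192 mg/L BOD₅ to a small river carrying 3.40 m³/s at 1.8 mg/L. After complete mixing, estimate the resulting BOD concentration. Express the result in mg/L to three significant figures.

4.50 mg/L

49 L/s = 0.049 m³/s.
Flow-weighted mixing gives C = (0.049·192 + 3.4·1.8) / (0.049 + 3.4) = 15.53/3.449 = 4.502 mg/L.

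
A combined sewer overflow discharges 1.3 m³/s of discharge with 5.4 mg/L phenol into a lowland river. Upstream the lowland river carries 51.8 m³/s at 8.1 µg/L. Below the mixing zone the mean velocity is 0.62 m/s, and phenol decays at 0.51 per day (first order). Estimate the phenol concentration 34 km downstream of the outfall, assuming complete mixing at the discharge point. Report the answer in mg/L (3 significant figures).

0.101 mg/L

8.1 µg/L = 0.0081 mg/L.
After complete mixing, C₀ = (1.3·5.4 + 51.8·0.0081) / 53.1 = 0.1401 mg/L.
Travel time t = 3.4e+04 m / 0.62 m/s = 5.484e+04 s = 0.6347 d.
C = 0.1401·exp(−0.51·0.6347) = 0.1401·0.7235 = 0.1014 mg/L.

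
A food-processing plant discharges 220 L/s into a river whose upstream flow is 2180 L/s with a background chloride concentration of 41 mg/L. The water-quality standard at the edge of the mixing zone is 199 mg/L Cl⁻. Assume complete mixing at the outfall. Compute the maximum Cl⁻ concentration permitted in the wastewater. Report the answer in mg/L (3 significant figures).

1760 mg/L

220 L/s = 0.22 m³/s.
2180 L/s = 2.18 m³/s.
Mass balance: 199·2.4 = 0.22·Cₑ + 2.18·41.
Cₑ = (477.6 − 89.38) / 0.22 = 1765 mg/L.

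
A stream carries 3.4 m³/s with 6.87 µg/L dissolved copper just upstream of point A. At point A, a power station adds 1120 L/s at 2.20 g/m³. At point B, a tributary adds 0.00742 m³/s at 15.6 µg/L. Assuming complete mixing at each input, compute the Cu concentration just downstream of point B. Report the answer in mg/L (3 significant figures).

0.549 mg/L

6.87 µg/L = 0.00687 mg/L.
1120 L/s = 1.12 m³/s.
After input A: C = (3.4·0.00687 + 1.12·2.2) / 4.52 = 0.5503 mg/L.
15.6 µg/L = 0.0156 mg/L.
After input B: C = (4.52·0.5503 + 0.00742·0.0156) / 4.527 = 0.5494 mg/L.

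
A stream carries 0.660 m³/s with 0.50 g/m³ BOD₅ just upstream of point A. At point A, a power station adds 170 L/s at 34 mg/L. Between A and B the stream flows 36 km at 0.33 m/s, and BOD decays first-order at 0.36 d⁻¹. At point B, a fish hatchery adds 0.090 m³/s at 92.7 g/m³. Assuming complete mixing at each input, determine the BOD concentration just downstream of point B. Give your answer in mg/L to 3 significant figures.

170 L/s = 0.17 m³/s.
After input A: C = (0.66·0.5 + 0.17·34) / 0.83 = 7.361 mg/L.
Over the 36 km reach to input B (t = 1.091e+05 s = 1.263 d), decay gives C = 7.361·exp(−0.36·1.263) = 4.673 mg/L.
After input B: C = (0.83·4.673 + 0.09·92.7) / 0.92 = 13.28 mg/L.

13.3 mg/L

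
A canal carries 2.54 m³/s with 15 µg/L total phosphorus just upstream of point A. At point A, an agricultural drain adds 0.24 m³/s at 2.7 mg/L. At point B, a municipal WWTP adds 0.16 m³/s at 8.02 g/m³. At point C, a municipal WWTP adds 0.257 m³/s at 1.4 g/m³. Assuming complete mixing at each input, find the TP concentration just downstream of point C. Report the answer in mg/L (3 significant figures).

0.729 mg/L

15 µg/L = 0.015 mg/L.
After input A: C = (2.54·0.015 + 0.24·2.7) / 2.78 = 0.2468 mg/L.
After input B: C = (2.78·0.2468 + 0.16·8.02) / 2.94 = 0.6698 mg/L.
After input C: C = (2.94·0.6698 + 0.257·1.4) / 3.197 = 0.7285 mg/L.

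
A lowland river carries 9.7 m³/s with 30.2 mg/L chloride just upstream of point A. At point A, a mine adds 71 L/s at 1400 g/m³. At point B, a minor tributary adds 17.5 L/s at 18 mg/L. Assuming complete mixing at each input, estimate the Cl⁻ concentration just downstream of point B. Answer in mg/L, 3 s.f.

40.1 mg/L

71 L/s = 0.071 m³/s.
After input A: C = (9.7·30.2 + 0.071·1400) / 9.771 = 40.15 mg/L.
17.5 L/s = 0.0175 m³/s.
After input B: C = (9.771·40.15 + 0.0175·18) / 9.788 = 40.11 mg/L.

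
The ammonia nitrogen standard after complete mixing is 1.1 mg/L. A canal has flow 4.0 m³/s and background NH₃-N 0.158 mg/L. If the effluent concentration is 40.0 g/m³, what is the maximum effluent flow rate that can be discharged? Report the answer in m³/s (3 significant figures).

0.0969 m³/s

Mass balance at complete mixing: C_std·(Q_w + Q_r) = Q_w·C_e + Q_r·C_b.
Rearranging, Q_w = Q_r·(C_std − C_b)/(C_e − C_std) = 4.0·(1.1 − 0.158) / (40 − 1.1) = 0.09686 m³/s.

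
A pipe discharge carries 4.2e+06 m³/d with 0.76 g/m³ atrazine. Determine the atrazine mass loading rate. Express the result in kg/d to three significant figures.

4.2e+06 m³/d = 48.61 m³/s.
Mass flux = Q·C = 48.61 m³/s × 0.76 g/m³ = 36.94 g/s.
= 36.94 g/s × 86.4 = 3192 kg/d.

3190 kg/d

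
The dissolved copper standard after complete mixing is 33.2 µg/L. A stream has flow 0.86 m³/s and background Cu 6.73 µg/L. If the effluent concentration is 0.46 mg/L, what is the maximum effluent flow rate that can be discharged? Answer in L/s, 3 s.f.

53.3 L/s

6.73 µg/L = 0.00673 mg/L.
33.2 µg/L = 0.0332 mg/L.
Mass balance at complete mixing: C_std·(Q_w + Q_r) = Q_w·C_e + Q_r·C_b.
Rearranging, Q_w = Q_r·(C_std − C_b)/(C_e − C_std) = 0.86·(0.0332 − 0.00673) / (0.46 − 0.0332) = 0.05334 m³/s.
= 53.34 L/s.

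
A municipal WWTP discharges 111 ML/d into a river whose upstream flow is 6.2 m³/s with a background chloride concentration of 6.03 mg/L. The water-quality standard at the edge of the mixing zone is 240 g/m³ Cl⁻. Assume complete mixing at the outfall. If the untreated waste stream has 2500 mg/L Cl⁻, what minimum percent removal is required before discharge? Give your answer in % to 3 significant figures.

45.2 %

111 ML/d = 1.285 m³/s.
Mass balance: 240·7.485 = 1.285·Cₑ + 6.2·6.03.
Cₑ = (1796 − 37.39) / 1.285 = 1369 mg/L.
Required removal = 1 − 1369/2500 = 45.23 %.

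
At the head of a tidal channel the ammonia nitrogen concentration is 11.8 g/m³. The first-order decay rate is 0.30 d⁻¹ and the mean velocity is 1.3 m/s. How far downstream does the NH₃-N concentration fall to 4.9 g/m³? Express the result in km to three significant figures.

329 km

From C = C₀·e^(−kt), t = ln(C₀/C)/k = ln(11.8/4.9)/0.30 = 0.8789/0.30 = 2.93 d.
Distance = v·t = 1.3 m/s × 2.531e+05 s = 3.29e+05 m = 329 km.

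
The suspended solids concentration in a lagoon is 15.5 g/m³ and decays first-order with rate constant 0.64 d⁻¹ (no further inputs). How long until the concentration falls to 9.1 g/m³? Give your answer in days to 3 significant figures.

0.832 d

t = ln(C₀/C)/k = ln(15.5/9.1)/0.64 = 0.5326/0.64 = 0.8321 d.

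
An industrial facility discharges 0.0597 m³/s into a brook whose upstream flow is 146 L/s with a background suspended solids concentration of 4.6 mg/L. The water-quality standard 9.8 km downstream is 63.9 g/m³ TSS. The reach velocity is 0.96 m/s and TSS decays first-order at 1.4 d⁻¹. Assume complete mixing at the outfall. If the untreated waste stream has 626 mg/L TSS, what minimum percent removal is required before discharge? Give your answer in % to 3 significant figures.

60.3 %

146 L/s = 0.146 m³/s.
Travel time to the compliance point: t = 9800/0.96 = 1.021e+04 s = 0.1182 d; decay factor exp(−1.4·0.1182) = 0.8475.
So the concentration just after mixing may be at most 63.9/0.8475 = 75.39 mg/L.
Mass balance: 75.39·0.2057 = 0.0597·Cₑ + 0.146·4.6.
Cₑ = (15.51 − 0.6716) / 0.0597 = 248.5 mg/L.
Required removal = 1 − 248.5/626 = 60.3 %.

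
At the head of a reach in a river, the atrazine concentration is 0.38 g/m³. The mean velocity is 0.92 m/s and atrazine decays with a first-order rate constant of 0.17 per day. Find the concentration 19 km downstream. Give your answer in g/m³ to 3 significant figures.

Travel time t = 19 km / 0.92 m/s = 1.9e+04/0.92 = 2.065e+04 s = 0.239 d.
First-order decay: C = 0.38·exp(−0.17·0.239) = 0.38·0.9602 = 0.3649 g/m³.

0.365 g/m³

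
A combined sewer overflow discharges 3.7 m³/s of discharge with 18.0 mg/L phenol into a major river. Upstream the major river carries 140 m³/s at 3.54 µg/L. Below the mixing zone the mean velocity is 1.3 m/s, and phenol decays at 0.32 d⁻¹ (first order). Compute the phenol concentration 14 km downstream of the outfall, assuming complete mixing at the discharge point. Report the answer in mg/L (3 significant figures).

0.449 mg/L

3.54 µg/L = 0.00354 mg/L.
After complete mixing, C₀ = (3.7·18 + 140·0.00354) / 143.7 = 0.4669 mg/L.
Travel time t = 1.4e+04 m / 1.3 m/s = 1.077e+04 s = 0.1246 d.
C = 0.4669·exp(−0.32·0.1246) = 0.4669·0.9609 = 0.4487 mg/L.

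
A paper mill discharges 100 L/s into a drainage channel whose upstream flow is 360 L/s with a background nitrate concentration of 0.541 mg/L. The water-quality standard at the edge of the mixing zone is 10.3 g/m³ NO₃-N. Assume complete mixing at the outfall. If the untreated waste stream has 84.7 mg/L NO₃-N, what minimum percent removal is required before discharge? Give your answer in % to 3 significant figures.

46.4 %

100 L/s = 0.1 m³/s.
360 L/s = 0.36 m³/s.
Mass balance: 10.3·0.46 = 0.1·Cₑ + 0.36·0.541.
Cₑ = (4.738 − 0.1948) / 0.1 = 45.43 mg/L.
Required removal = 1 − 45.43/84.7 = 46.36 %.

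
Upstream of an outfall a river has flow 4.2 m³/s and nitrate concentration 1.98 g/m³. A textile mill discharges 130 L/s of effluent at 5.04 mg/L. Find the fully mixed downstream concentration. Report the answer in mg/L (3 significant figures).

2.07 mg/L

130 L/s = 0.13 m³/s.
Flow-weighted mixing gives C = (0.13·5.04 + 4.2·1.98) / (0.13 + 4.2) = 8.971/4.33 = 2.072 mg/L.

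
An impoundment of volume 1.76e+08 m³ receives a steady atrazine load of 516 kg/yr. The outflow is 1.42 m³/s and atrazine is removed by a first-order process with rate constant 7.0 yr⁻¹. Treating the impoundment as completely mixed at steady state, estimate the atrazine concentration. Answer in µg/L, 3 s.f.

0.404 µg/L

Outflow Q = 1.42 m³/s × 3.156e+07 s/yr = 4.481e+07 m³/yr.
Steady-state CSTR mass balance: W = Q·C + k·V·C, so C = W/(Q + kV).
Q + kV = 4.481e+07 + 7.0·1.76e+08 = 1.277e+09 m³/yr.
C = 516/1.277e+09 = 4.041e-07 kg/m³ = 0.0004041 mg/L = 0.4041 µg/L.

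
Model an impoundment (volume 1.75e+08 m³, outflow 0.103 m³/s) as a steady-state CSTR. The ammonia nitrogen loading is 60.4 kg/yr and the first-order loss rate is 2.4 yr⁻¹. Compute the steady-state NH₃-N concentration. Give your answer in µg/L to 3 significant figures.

Outflow Q = 0.103 m³/s × 3.156e+07 s/yr = 3.25e+06 m³/yr.
Steady-state CSTR mass balance: W = Q·C + k·V·C, so C = W/(Q + kV).
Q + kV = 3.25e+06 + 2.4·1.75e+08 = 4.233e+08 m³/yr.
C = 60.4/4.233e+08 = 1.427e-07 kg/m³ = 0.0001427 mg/L = 0.1427 µg/L.

0.143 µg/L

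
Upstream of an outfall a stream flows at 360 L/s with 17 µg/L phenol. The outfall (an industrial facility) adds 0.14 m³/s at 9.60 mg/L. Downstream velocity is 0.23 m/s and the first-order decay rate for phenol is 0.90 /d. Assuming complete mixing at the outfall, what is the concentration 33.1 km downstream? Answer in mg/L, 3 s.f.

0.603 mg/L

360 L/s = 0.36 m³/s.
17 µg/L = 0.017 mg/L.
After complete mixing, C₀ = (0.14·9.6 + 0.36·0.017) / 0.5 = 2.7 mg/L.
Travel time t = 3.31e+04 m / 0.23 m/s = 1.439e+05 s = 1.666 d.
C = 2.7·exp(−0.90·1.666) = 2.7·0.2233 = 0.6031 mg/L.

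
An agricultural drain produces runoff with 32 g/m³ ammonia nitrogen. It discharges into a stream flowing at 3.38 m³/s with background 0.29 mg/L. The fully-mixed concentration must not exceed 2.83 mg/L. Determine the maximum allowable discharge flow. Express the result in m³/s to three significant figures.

0.294 m³/s

Mass balance at complete mixing: C_std·(Q_w + Q_r) = Q_w·C_e + Q_r·C_b.
Rearranging, Q_w = Q_r·(C_std − C_b)/(C_e − C_std) = 3.38·(2.83 − 0.29) / (32 − 2.83) = 0.2943 m³/s.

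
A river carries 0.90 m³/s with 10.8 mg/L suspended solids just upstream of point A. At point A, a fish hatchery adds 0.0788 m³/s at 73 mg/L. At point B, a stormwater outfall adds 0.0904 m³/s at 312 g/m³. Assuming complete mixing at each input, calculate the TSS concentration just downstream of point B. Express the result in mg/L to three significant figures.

After input A: C = (0.9·10.8 + 0.0788·73) / 0.9788 = 15.81 mg/L.
After input B: C = (0.9788·15.81 + 0.0904·312) / 1.069 = 40.85 mg/L.

40.9 mg/L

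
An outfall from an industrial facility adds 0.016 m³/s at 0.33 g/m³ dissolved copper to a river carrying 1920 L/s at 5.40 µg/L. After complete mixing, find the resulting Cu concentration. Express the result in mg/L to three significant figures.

0.00808 mg/L

1920 L/s = 1.92 m³/s.
5.40 µg/L = 0.0054 mg/L.
By mass balance at complete mixing, C = (0.016·0.33 + 1.92·0.0054) / (0.016 + 1.92) = 0.01565/1.936 = 0.008083 mg/L.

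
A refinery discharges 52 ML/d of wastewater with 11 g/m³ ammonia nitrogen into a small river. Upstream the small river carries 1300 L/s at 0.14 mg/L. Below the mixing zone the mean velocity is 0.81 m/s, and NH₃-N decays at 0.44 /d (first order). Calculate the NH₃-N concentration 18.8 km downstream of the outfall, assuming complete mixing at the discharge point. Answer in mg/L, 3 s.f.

52 ML/d = 0.6019 m³/s.
1300 L/s = 1.3 m³/s.
After complete mixing, C₀ = (0.6019·11 + 1.3·0.14) / 1.902 = 3.577 mg/L.
Travel time t = 1.88e+04 m / 0.81 m/s = 2.321e+04 s = 0.2686 d.
C = 3.577·exp(−0.44·0.2686) = 3.577·0.8885 = 3.178 mg/L.

3.18 mg/L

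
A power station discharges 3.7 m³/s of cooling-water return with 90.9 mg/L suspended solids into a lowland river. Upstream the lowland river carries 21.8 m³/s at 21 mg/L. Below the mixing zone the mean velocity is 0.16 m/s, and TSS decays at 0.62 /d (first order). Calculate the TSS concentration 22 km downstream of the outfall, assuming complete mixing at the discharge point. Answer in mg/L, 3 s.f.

11.6 mg/L

After complete mixing, C₀ = (3.7·90.9 + 21.8·21) / 25.5 = 31.14 mg/L.
Travel time t = 2.2e+04 m / 0.16 m/s = 1.375e+05 s = 1.591 d.
C = 31.14·exp(−0.62·1.591) = 31.14·0.3728 = 11.61 mg/L.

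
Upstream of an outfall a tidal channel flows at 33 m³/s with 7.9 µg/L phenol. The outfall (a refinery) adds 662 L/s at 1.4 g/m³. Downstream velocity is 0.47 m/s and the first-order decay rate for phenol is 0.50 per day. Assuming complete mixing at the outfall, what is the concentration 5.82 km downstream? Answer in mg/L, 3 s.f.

0.0328 mg/L

662 L/s = 0.662 m³/s.
7.9 µg/L = 0.0079 mg/L.
After complete mixing, C₀ = (0.662·1.4 + 33·0.0079) / 33.66 = 0.03528 mg/L.
Travel time t = 5820 m / 0.47 m/s = 1.238e+04 s = 0.1433 d.
C = 0.03528·exp(−0.50·0.1433) = 0.03528·0.9308 = 0.03284 mg/L.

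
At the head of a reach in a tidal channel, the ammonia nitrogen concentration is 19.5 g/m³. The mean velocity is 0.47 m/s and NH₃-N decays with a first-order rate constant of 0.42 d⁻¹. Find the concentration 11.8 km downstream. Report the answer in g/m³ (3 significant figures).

17.3 g/m³

Travel time t = 11.8 km / 0.47 m/s = 1.18e+04/0.47 = 2.511e+04 s = 0.2906 d.
First-order decay: C = 19.5·exp(−0.42·0.2906) = 19.5·0.8851 = 17.26 g/m³.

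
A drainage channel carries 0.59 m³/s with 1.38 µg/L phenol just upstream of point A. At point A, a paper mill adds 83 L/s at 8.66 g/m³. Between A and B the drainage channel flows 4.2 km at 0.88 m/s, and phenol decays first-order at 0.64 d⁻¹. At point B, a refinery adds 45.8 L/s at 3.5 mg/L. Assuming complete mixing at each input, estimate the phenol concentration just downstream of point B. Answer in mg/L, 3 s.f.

1.19 mg/L

1.38 µg/L = 0.00138 mg/L.
83 L/s = 0.083 m³/s.
After input A: C = (0.59·0.00138 + 0.083·8.66) / 0.673 = 1.069 mg/L.
Over the 4.2 km reach to input B (t = 4773 s = 0.05524 d), decay gives C = 1.069·exp(−0.64·0.05524) = 1.032 mg/L.
45.8 L/s = 0.0458 m³/s.
After input B: C = (0.673·1.032 + 0.0458·3.5) / 0.7188 = 1.189 mg/L.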